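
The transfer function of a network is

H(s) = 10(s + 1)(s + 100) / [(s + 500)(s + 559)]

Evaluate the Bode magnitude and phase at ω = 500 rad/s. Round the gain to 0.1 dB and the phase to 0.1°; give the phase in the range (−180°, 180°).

13.6 dB, 81.8°

At s = jω = j500:
zero (s+1): 1 + j500 → |·| = √(1²+500²) = √250001 ≈ 500, ∠ = arctan(500/1) ≈ 89.89°
zero (s+100): 100 + j500 → |·| = √(100²+500²) = √260000 ≈ 509.9, ∠ = arctan(500/100) ≈ 78.69°
pole (s+500): 500 + j500 → |·| = √(500²+500²) = √500000 ≈ 707.11, ∠ = arctan(500/500) ≈ 45.00°
pole (s+559): 559 + j500 → |·| = √(559²+500²) = √562481 ≈ 749.99, ∠ = arctan(500/559) ≈ 41.81°
|H| = 10 · 2.5495e+05 / 5.3033e+05 ≈ 4.8074
Gain = 20 log₁₀(4.8074) ≈ 13.64 dB
∠H = 168.58° − 86.81° = 81.77°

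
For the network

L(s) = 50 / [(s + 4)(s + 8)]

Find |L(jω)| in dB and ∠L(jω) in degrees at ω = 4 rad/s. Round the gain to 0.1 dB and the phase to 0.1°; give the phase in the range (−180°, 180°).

-0.1 dB, -71.6°

At s = jω = j4:
pole (s+4): 4 + j4 → |·| = √(4²+4²) = √32 ≈ 5.6569, ∠ = arctan(4/4) ≈ 45.00°
pole (s+8): 8 + j4 → |·| = √(8²+4²) = √80 ≈ 8.9443, ∠ = arctan(4/8) ≈ 26.57°
|L| = 50 / 50.597 ≈ 0.9882
Gain = 20 log₁₀(0.9882) ≈ -0.10 dB
∠L = 0.00° − 71.57° = -71.57°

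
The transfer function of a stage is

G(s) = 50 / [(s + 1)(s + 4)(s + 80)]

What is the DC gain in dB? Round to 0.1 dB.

-16.1 dB

G(0) = 50 / (1·4·80) = 0.15625
20 log₁₀(0.15625) ≈ -16.12 dB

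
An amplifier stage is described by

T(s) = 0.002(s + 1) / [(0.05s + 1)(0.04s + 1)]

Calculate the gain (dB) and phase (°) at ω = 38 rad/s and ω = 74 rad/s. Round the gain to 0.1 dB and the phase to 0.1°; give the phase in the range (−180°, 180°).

At ω = 38 rad/s:
zero (1 + j38·1) = 1 + j38 → |·| ≈ 38.013, ∠ ≈ 88.49°
pole (1 + j38·0.05) = 1 + j1.9 → |·| ≈ 2.1471, ∠ ≈ 62.24°
pole (1 + j38·0.04) = 1 + j1.52 → |·| ≈ 1.8195, ∠ ≈ 56.66°
|T| = 0.002 · 38.013 / (2.1471 · 1.8195) ≈ 0.019461
Gain = 20 log₁₀(0.019461) ≈ -34.22 dB
∠T = (88.49°) − (62.24° + 56.66°) = -30.41°

At ω = 74 rad/s:
zero (1 + j74·1) = 1 + j74 → |·| ≈ 74.007, ∠ ≈ 89.23°
pole (1 + j74·0.05) = 1 + j3.7 → |·| ≈ 3.8328, ∠ ≈ 74.88°
pole (1 + j74·0.04) = 1 + j2.96 → |·| ≈ 3.1244, ∠ ≈ 71.33°
|T| = 0.002 · 74.007 / (3.8328 · 3.1244) ≈ 0.01236
Gain = 20 log₁₀(0.01236) ≈ -38.16 dB
∠T = (89.23°) − (74.88° + 71.33°) = -56.98°

ω = 38: -34.2 dB, -30.4°; ω = 74: -38.2 dB, -57.0°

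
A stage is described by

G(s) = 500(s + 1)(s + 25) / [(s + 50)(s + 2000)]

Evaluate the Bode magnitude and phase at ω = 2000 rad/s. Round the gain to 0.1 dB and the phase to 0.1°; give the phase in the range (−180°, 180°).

At s = jω = j2000:
zero (s+1): 1 + j2000 → |·| = √(1²+2000²) = √4000001 ≈ 2000, ∠ = arctan(2000/1) ≈ 89.97°
zero (s+25): 25 + j2000 → |·| = √(25²+2000²) = √4000625 ≈ 2000.2, ∠ = arctan(2000/25) ≈ 89.28°
pole (s+50): 50 + j2000 → |·| = √(50²+2000²) = √4002500 ≈ 2000.6, ∠ = arctan(2000/50) ≈ 88.57°
pole (s+2000): 2000 + j2000 → |·| = √(2000²+2000²) = √8000000 ≈ 2828.4, ∠ = arctan(2000/2000) ≈ 45.00°
|G| = 500 · 4.0004e+06 / 5.6585e+06 ≈ 353.49
Gain = 20 log₁₀(353.49) ≈ 50.97 dB
∠G = 179.25° − 133.57° = 45.68°

51.0 dB, 45.7°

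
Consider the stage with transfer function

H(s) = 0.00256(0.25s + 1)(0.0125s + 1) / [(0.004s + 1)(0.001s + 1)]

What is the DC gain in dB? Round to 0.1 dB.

-51.8 dB

H(0) = 0.00256 · 1 / 1 = 0.00256
20 log₁₀(0.00256) ≈ -51.84 dB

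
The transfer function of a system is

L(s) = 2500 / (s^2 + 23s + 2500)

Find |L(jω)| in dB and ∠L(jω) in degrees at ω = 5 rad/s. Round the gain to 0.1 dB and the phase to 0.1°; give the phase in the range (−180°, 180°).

At s = jω = j5:
quadratic: (j5)² + 23·j5 + 2500 = 2475 + j115 → |·| ≈ 2477.7, ∠ ≈ 2.66°
|L| = 2500 / 2477.7 ≈ 1.009
Gain = 20 log₁₀(1.009) ≈ 0.08 dB
∠L = 0.00° − 2.66° = -2.66°

0.1 dB, -2.7°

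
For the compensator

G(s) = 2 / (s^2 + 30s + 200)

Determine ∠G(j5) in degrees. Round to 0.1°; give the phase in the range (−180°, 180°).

-40.6°

Substitute s = j5:
Numerator: 2 = 2 + j0
Denominator: (j5)^2 + 30(j5) + 200 = 175 + j150
|N| = √(2² + 0²) ≈ 2, ∠N ≈ 0.00°
|D| = √(175² + 150²) ≈ 230.49, ∠D ≈ 40.60°
∠G = 0.00° − 40.60° = -40.60°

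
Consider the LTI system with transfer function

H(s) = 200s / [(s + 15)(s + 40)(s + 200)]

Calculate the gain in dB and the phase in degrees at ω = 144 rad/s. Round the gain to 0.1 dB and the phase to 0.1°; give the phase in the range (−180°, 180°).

At s = jω = j144:
zero at origin: s = j144 → |·| = 144, ∠ = 90.00°
pole (s+15): 15 + j144 → |·| = √(15²+144²) = √20961 ≈ 144.78, ∠ = arctan(144/15) ≈ 84.05°
pole (s+40): 40 + j144 → |·| = √(40²+144²) = √22336 ≈ 149.45, ∠ = arctan(144/40) ≈ 74.48°
pole (s+200): 200 + j144 → |·| = √(200²+144²) = √60736 ≈ 246.45, ∠ = arctan(144/200) ≈ 35.75°
|H| = 200 · 144 / 5.3325e+06 ≈ 0.0054008
Gain = 20 log₁₀(0.0054008) ≈ -45.35 dB
∠H = 90.00° − 194.28° = -104.28°

-45.4 dB, -104.3°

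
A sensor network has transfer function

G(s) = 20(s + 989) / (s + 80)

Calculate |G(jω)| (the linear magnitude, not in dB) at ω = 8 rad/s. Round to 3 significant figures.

246

At s = jω = j8:
zero (s+989): 989 + j8 → |·| = √(989²+8²) = √978185 ≈ 989.03, ∠ = arctan(8/989) ≈ 0.46°
pole (s+80): 80 + j8 → |·| = √(80²+8²) = √6464 ≈ 80.399, ∠ = arctan(8/80) ≈ 5.71°
|G| = 20 · 989.03 / 80.399 ≈ 246.03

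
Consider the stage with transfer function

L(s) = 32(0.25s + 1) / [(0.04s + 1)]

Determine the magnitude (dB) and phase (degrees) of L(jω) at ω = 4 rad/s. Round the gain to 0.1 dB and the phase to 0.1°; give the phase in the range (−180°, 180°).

33.0 dB, 35.9°

At ω = 4 rad/s:
zero (1 + j4·0.25) = 1 + j1 → |·| ≈ 1.4142, ∠ ≈ 45.00°
pole (1 + j4·0.04) = 1 + j0.16 → |·| ≈ 1.0127, ∠ ≈ 9.09°
|L| = 32 · 1.4142 / (1.0127) ≈ 44.687
Gain = 20 log₁₀(44.687) ≈ 33.00 dB
∠L = (45.00°) − (9.09°) = 35.91°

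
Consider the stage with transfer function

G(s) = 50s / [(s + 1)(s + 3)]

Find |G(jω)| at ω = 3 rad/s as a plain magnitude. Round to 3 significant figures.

At s = jω = j3:
zero at origin: s = j3 → |·| = 3, ∠ = 90.00°
pole (s+1): 1 + j3 → |·| = √(1²+3²) = √10 ≈ 3.1623, ∠ = arctan(3/1) ≈ 71.57°
pole (s+3): 3 + j3 → |·| = √(3²+3²) = √18 ≈ 4.2426, ∠ = arctan(3/3) ≈ 45.00°
|G| = 50 · 3 / 13.416 ≈ 11.181

11.2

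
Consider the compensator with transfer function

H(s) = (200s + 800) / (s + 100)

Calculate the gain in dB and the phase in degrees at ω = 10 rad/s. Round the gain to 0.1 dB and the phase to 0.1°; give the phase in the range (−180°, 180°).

26.6 dB, 62.5°

Substitute s = j10:
Numerator: 200(j10) + 800 = 800 + j2000
Denominator: (j10) + 100 = 100 + j10
|N| = √(800² + 2000²) ≈ 2154.1, ∠N ≈ 68.20°
|D| = √(100² + 10²) ≈ 100.5, ∠D ≈ 5.71°
|H| = 2154.1 / 100.5 ≈ 21.434
Gain = 20 log₁₀(21.434) ≈ 26.62 dB
∠H = 68.20° − 5.71° = 62.49°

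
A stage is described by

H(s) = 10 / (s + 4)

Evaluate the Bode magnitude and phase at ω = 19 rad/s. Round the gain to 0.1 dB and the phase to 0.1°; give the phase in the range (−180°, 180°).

-5.8 dB, -78.1°

Substitute s = j19:
Numerator: 10 = 10 + j0
Denominator: (j19) + 4 = 4 + j19
|N| = √(10² + 0²) ≈ 10, ∠N ≈ 0.00°
|D| = √(4² + 19²) ≈ 19.416, ∠D ≈ 78.11°
|H| = 10 / 19.416 ≈ 0.51504
Gain = 20 log₁₀(0.51504) ≈ -5.76 dB
∠H = 0.00° − 78.11° = -78.11°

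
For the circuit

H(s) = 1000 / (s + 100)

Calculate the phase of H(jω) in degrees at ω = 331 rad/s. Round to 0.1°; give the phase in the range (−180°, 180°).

At s = jω = j331:
pole (s+100): 100 + j331 → |·| = √(100²+331²) = √119561 ≈ 345.78, ∠ = arctan(331/100) ≈ 73.19°
∠H = 0.00° − 73.19° = -73.19°

-73.2°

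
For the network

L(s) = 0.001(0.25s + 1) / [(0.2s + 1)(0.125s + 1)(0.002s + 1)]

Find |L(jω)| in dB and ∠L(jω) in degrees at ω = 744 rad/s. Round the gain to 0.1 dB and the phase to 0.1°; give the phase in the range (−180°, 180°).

At ω = 744 rad/s:
zero (1 + j744·0.25) = 1 + j186 → |·| ≈ 186, ∠ ≈ 89.69°
pole (1 + j744·0.2) = 1 + j148.8 → |·| ≈ 148.8, ∠ ≈ 89.61°
pole (1 + j744·0.125) = 1 + j93 → |·| ≈ 93.005, ∠ ≈ 89.38°
pole (1 + j744·0.002) = 1 + j1.488 → |·| ≈ 1.7928, ∠ ≈ 56.10°
|L| = 0.001 · 186 / (148.8 · 93.005 · 1.7928) ≈ 7.4967e-06
Gain = 20 log₁₀(7.4967e-06) ≈ -102.50 dB
∠L = (89.69°) − (89.61° + 89.38° + 56.10°) = -145.40°

-102.5 dB, -145.4°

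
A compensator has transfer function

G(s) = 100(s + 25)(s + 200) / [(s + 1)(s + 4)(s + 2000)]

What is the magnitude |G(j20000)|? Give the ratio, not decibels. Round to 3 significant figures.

0.00498

At s = jω = j20000:
zero (s+25): 25 + j20000 → |·| = √(25²+20000²) = √400000625 ≈ 20000, ∠ = arctan(20000/25) ≈ 89.93°
zero (s+200): 200 + j20000 → |·| = √(200²+20000²) = √400040000 ≈ 20001, ∠ = arctan(20000/200) ≈ 89.43°
pole (s+1): 1 + j20000 → |·| = √(1²+20000²) = √400000001 ≈ 20000, ∠ = arctan(20000/1) ≈ 90.00°
pole (s+4): 4 + j20000 → |·| = √(4²+20000²) = √400000016 ≈ 20000, ∠ = arctan(20000/4) ≈ 89.99°
pole (s+2000): 2000 + j20000 → |·| = √(2000²+20000²) = √404000000 ≈ 20100, ∠ = arctan(20000/2000) ≈ 84.29°
|G| = 100 · 4.0002e+08 / 8.04e+12 ≈ 0.0049754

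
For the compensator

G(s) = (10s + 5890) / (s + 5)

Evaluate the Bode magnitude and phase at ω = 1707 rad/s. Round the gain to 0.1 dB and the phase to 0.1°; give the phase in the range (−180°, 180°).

Substitute s = j1707:
Numerator: 10(j1707) + 5890 = 5890 + j17070
Denominator: (j1707) + 5 = 5 + j1707
|N| = √(5890² + 17070²) ≈ 18058, ∠N ≈ 70.96°
|D| = √(5² + 1707²) ≈ 1707, ∠D ≈ 89.83°
|G| = 18058 / 1707 ≈ 10.579
Gain = 20 log₁₀(10.579) ≈ 20.49 dB
∠G = 70.96° − 89.83° = -18.87°

20.5 dB, -18.9°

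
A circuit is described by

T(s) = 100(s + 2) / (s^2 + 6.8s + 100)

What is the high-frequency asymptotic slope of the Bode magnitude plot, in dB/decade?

Each pole contributes −20 dB/decade at high frequency; each zero contributes +20 dB/decade.
Net: 1 zero(s) − 2 pole(s) → -20 dB/decade.

-20 dB/decade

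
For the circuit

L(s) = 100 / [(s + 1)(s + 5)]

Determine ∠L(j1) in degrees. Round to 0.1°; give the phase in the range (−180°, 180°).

At s = jω = j1:
pole (s+1): 1 + j1 → |·| = √(1²+1²) = √2 ≈ 1.4142, ∠ = arctan(1/1) ≈ 45.00°
pole (s+5): 5 + j1 → |·| = √(5²+1²) = √26 ≈ 5.099, ∠ = arctan(1/5) ≈ 11.31°
∠L = 0.00° − 56.31° = -56.31°

-56.3°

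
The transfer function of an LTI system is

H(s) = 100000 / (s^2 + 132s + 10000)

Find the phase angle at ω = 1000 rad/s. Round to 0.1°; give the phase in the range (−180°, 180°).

-172.4°

At s = jω = j1000:
quadratic: (j1000)² + 132·j1000 + 10000 = -990000 + j132000 → |·| ≈ 9.9876e+05, ∠ ≈ 172.41°
∠H = 0.00° − 172.41° = -172.41°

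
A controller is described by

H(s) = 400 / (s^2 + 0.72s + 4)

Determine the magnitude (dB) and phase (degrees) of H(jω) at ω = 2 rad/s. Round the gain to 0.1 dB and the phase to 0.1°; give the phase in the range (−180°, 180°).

At s = jω = j2:
quadratic: (j2)² + 0.72·j2 + 4 = 0 + j1.44 → |·| ≈ 1.44, ∠ ≈ 90.00°
|H| = 400 / 1.44 ≈ 277.78
Gain = 20 log₁₀(277.78) ≈ 48.87 dB
∠H = 0.00° − 90.00° = -90.00°

48.9 dB, -90.0°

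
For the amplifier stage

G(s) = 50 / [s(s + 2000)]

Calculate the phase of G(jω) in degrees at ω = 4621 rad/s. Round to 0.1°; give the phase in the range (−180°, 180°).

At s = jω = j4621:
pole (s+2000): 2000 + j4621 → |·| = √(2000²+4621²) = √25353641 ≈ 5035.2, ∠ = arctan(4621/2000) ≈ 66.60°
pole at origin: |s| = 4621, ∠ = 90.00° (in denominator)
∠G = 0.00° − 156.60° = -156.60°

-156.6°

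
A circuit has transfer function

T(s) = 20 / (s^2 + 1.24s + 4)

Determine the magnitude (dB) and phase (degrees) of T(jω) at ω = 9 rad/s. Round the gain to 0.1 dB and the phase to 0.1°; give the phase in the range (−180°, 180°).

At s = jω = j9:
quadratic: (j9)² + 1.24·j9 + 4 = -77 + j11.16 → |·| ≈ 77.805, ∠ ≈ 171.75°
|T| = 20 / 77.805 ≈ 0.25705
Gain = 20 log₁₀(0.25705) ≈ -11.80 dB
∠T = 0.00° − 171.75° = -171.75°

-11.8 dB, -171.8°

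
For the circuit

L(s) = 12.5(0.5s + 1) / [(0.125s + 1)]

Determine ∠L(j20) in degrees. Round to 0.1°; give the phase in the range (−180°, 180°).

At ω = 20 rad/s:
zero (1 + j20·0.5) = 1 + j10 → |·| ≈ 10.05, ∠ ≈ 84.29°
pole (1 + j20·0.125) = 1 + j2.5 → |·| ≈ 2.6926, ∠ ≈ 68.20°
∠L = (84.29°) − (68.20°) = 16.09°

16.1°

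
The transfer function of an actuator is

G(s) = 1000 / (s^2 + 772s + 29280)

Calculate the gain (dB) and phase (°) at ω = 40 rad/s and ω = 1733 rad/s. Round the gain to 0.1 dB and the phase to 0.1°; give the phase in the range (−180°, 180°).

Substitute s = j40:
Numerator: 1000 = 1000 + j0
Denominator: (j40)^2 + 772(j40) + 29280 = 27680 + j30880
|N| = √(1000² + 0²) ≈ 1000, ∠N ≈ 0.00°
|D| = √(27680² + 30880²) ≈ 41470, ∠D ≈ 48.13°
|G| = 1000 / 41470 ≈ 0.024114
Gain = 20 log₁₀(0.024114) ≈ -32.35 dB
∠G = 0.00° − 48.13° = -48.13°

Substitute s = j1733:
Numerator: 1000 = 1000 + j0
Denominator: (j1733)^2 + 772(j1733) + 29280 = -2974009 + j1337876
|N| = √(1000² + 0²) ≈ 1000, ∠N ≈ 0.00°
|D| = √(2974009² + 1337876²) ≈ 3.2611e+06, ∠D ≈ 155.78°
|G| = 1000 / 3.2611e+06 ≈ 0.00030664
Gain = 20 log₁₀(0.00030664) ≈ -70.27 dB
∠G = 0.00° − 155.78° = -155.78°

ω = 40: -32.4 dB, -48.1°; ω = 1733: -70.3 dB, -155.8°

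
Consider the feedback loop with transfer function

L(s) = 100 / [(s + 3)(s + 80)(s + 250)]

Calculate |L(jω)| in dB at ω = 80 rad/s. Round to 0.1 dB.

-87.5 dB

At s = jω = j80:
pole (s+3): 3 + j80 → |·| = √(3²+80²) = √6409 ≈ 80.056, ∠ = arctan(80/3) ≈ 87.85°
pole (s+80): 80 + j80 → |·| = √(80²+80²) = √12800 ≈ 113.14, ∠ = arctan(80/80) ≈ 45.00°
pole (s+250): 250 + j80 → |·| = √(250²+80²) = √68900 ≈ 262.49, ∠ = arctan(80/250) ≈ 17.74°
|L| = 100 / 2.3775e+06 ≈ 4.2061e-05
Gain = 20 log₁₀(4.2061e-05) ≈ -87.52 dB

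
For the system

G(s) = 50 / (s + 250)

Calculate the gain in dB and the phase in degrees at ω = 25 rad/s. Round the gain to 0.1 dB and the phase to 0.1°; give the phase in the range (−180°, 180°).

-14.0 dB, -5.7°

At s = jω = j25:
pole (s+250): 250 + j25 → |·| = √(250²+25²) = √63125 ≈ 251.25, ∠ = arctan(25/250) ≈ 5.71°
|G| = 50 / 251.25 ≈ 0.199
Gain = 20 log₁₀(0.199) ≈ -14.02 dB
∠G = 0.00° − 5.71° = -5.71°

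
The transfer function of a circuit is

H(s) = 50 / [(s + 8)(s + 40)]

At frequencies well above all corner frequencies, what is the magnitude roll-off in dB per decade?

-40 dB/decade

Each pole contributes −20 dB/decade at high frequency; each zero contributes +20 dB/decade.
Net: 0 zero(s) − 2 pole(s) → -40 dB/decade.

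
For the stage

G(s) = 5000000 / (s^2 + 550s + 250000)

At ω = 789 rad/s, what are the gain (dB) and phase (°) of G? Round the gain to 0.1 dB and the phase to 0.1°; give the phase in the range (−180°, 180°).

At s = jω = j789:
quadratic: (j789)² + 550·j789 + 250000 = -372521 + j433950 → |·| ≈ 5.7191e+05, ∠ ≈ 130.64°
|G| = 5000000 / 5.7191e+05 ≈ 8.7426
Gain = 20 log₁₀(8.7426) ≈ 18.83 dB
∠G = 0.00° − 130.64° = -130.64°

18.8 dB, -130.6°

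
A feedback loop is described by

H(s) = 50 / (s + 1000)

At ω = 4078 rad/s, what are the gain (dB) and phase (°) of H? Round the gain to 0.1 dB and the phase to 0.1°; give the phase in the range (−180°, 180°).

-38.5 dB, -76.2°

Substitute s = j4078:
Numerator: 50 = 50 + j0
Denominator: (j4078) + 1000 = 1000 + j4078
|N| = √(50² + 0²) ≈ 50, ∠N ≈ 0.00°
|D| = √(1000² + 4078²) ≈ 4198.8, ∠D ≈ 76.22°
|H| = 50 / 4198.8 ≈ 0.011908
Gain = 20 log₁₀(0.011908) ≈ -38.48 dB
∠H = 0.00° − 76.22° = -76.22°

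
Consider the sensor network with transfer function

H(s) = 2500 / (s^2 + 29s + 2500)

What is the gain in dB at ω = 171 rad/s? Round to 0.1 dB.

-20.7 dB

At s = jω = j171:
quadratic: (j171)² + 29·j171 + 2500 = -26741 + j4959 → |·| ≈ 27197, ∠ ≈ 169.49°
|H| = 2500 / 27197 ≈ 0.091922
Gain = 20 log₁₀(0.091922) ≈ -20.73 dB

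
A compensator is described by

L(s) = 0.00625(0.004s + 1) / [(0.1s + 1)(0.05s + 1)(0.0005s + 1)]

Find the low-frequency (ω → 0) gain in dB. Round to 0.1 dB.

-44.1 dB

L(0) = 0.00625 · 1 / 1 = 0.00625
20 log₁₀(0.00625) ≈ -44.08 dB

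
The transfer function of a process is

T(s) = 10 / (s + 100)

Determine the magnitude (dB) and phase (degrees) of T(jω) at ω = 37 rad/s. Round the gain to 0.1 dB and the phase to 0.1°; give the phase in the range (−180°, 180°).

At s = jω = j37:
pole (s+100): 100 + j37 → |·| = √(100²+37²) = √11369 ≈ 106.63, ∠ = arctan(37/100) ≈ 20.30°
|T| = 10 / 106.63 ≈ 0.093782
Gain = 20 log₁₀(0.093782) ≈ -20.56 dB
∠T = 0.00° − 20.30° = -20.30°

-20.6 dB, -20.3°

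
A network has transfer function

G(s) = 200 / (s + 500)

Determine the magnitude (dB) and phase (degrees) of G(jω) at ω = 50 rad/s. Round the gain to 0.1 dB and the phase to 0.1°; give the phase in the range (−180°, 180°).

-8.0 dB, -5.7°

At s = jω = j50:
pole (s+500): 500 + j50 → |·| = √(500²+50²) = √252500 ≈ 502.49, ∠ = arctan(50/500) ≈ 5.71°
|G| = 200 / 502.49 ≈ 0.39802
Gain = 20 log₁₀(0.39802) ≈ -8.00 dB
∠G = 0.00° − 5.71° = -5.71°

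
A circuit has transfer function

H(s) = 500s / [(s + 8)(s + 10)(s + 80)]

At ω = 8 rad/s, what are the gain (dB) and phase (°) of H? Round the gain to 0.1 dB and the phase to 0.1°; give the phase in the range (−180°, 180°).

-9.3 dB, 0.6°

At s = jω = j8:
zero at origin: s = j8 → |·| = 8, ∠ = 90.00°
pole (s+8): 8 + j8 → |·| = √(8²+8²) = √128 ≈ 11.314, ∠ = arctan(8/8) ≈ 45.00°
pole (s+10): 10 + j8 → |·| = √(10²+8²) = √164 ≈ 12.806, ∠ = arctan(8/10) ≈ 38.66°
pole (s+80): 80 + j8 → |·| = √(80²+8²) = √6464 ≈ 80.399, ∠ = arctan(8/80) ≈ 5.71°
|H| = 500 · 8 / 11649 ≈ 0.34338
Gain = 20 log₁₀(0.34338) ≈ -9.28 dB
∠H = 90.00° − 89.37° = 0.63°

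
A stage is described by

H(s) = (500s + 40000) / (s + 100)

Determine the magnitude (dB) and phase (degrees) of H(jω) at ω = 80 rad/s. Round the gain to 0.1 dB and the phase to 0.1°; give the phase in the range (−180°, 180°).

Substitute s = j80:
Numerator: 500(j80) + 40000 = 40000 + j40000
Denominator: (j80) + 100 = 100 + j80
|N| = √(40000² + 40000²) ≈ 56569, ∠N ≈ 45.00°
|D| = √(100² + 80²) ≈ 128.06, ∠D ≈ 38.66°
|H| = 56569 / 128.06 ≈ 441.74
Gain = 20 log₁₀(441.74) ≈ 52.90 dB
∠H = 45.00° − 38.66° = 6.34°

52.9 dB, 6.3°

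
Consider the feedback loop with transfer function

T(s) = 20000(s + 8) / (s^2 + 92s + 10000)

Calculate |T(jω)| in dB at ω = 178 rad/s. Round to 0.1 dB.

42.4 dB

At s = jω = j178:
zero (s+8): 8 + j178 → |·| = √(8²+178²) = √31748 ≈ 178.18, ∠ = arctan(178/8) ≈ 87.43°
quadratic: (j178)² + 92·j178 + 10000 = -21684 + j16376 → |·| ≈ 27173, ∠ ≈ 142.94°
|T| = 20000 · 178.18 / 27173 ≈ 131.14
Gain = 20 log₁₀(131.14) ≈ 42.35 dB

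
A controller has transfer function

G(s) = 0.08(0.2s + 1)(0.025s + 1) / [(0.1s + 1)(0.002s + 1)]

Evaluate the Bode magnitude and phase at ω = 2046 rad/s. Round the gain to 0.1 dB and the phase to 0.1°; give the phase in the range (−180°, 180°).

At ω = 2046 rad/s:
zero (1 + j2046·0.2) = 1 + j409.2 → |·| ≈ 409.2, ∠ ≈ 89.86°
zero (1 + j2046·0.025) = 1 + j51.15 → |·| ≈ 51.16, ∠ ≈ 88.88°
pole (1 + j2046·0.1) = 1 + j204.6 → |·| ≈ 204.6, ∠ ≈ 89.72°
pole (1 + j2046·0.002) = 1 + j4.092 → |·| ≈ 4.2124, ∠ ≈ 76.27°
|G| = 0.08 · 409.2 · 51.16 / (204.6 · 4.2124) ≈ 1.9432
Gain = 20 log₁₀(1.9432) ≈ 5.77 dB
∠G = (89.86° + 88.88°) − (89.72° + 76.27°) = 12.75°

5.8 dB, 12.8°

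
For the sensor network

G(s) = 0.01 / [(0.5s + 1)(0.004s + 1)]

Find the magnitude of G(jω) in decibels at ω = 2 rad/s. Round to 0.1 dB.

-43.0 dB

At ω = 2 rad/s:
pole (1 + j2·0.5) = 1 + j1 → |·| ≈ 1.4142, ∠ ≈ 45.00°
pole (1 + j2·0.004) = 1 + j0.008 → |·| ≈ 1, ∠ ≈ 0.46°
|G| = 0.01 · 1 / (1.4142 · 1) ≈ 0.0070711
Gain = 20 log₁₀(0.0070711) ≈ -43.01 dB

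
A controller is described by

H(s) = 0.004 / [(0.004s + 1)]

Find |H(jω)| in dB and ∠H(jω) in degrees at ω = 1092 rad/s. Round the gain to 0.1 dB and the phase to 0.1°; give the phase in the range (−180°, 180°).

At ω = 1092 rad/s:
pole (1 + j1092·0.004) = 1 + j4.368 → |·| ≈ 4.481, ∠ ≈ 77.11°
|H| = 0.004 · 1 / (4.481) ≈ 0.00089266
Gain = 20 log₁₀(0.00089266) ≈ -60.99 dB
∠H = (0°) − (77.11°) = -77.11°

-61.0 dB, -77.1°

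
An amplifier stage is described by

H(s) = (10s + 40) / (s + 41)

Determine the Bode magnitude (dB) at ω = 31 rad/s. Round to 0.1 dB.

15.7 dB

Substitute s = j31:
Numerator: 10(j31) + 40 = 40 + j310
Denominator: (j31) + 41 = 41 + j31
|N| = √(40² + 310²) ≈ 312.57, ∠N ≈ 82.65°
|D| = √(41² + 31²) ≈ 51.4, ∠D ≈ 37.09°
|H| = 312.57 / 51.4 ≈ 6.0811
Gain = 20 log₁₀(6.0811) ≈ 15.68 dB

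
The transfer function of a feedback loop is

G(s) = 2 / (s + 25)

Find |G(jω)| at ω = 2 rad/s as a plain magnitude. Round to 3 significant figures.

At s = jω = j2:
pole (s+25): 25 + j2 → |·| = √(25²+2²) = √629 ≈ 25.08, ∠ = arctan(2/25) ≈ 4.57°
|G| = 2 / 25.08 ≈ 0.079745

0.0797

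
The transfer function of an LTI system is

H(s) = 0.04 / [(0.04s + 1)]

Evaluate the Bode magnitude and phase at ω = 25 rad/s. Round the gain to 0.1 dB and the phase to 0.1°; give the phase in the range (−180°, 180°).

-31.0 dB, -45.0°

At ω = 25 rad/s:
pole (1 + j25·0.04) = 1 + j1 → |·| ≈ 1.4142, ∠ ≈ 45.00°
|H| = 0.04 · 1 / (1.4142) ≈ 0.028285
Gain = 20 log₁₀(0.028285) ≈ -30.97 dB
∠H = (0°) − (45.00°) = -45.00°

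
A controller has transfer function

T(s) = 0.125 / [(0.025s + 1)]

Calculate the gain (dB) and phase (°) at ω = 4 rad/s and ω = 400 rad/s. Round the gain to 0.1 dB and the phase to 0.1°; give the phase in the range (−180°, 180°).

ω = 4: -18.1 dB, -5.7°; ω = 400: -38.1 dB, -84.3°

At ω = 4 rad/s:
pole (1 + j4·0.025) = 1 + j0.1 → |·| ≈ 1.005, ∠ ≈ 5.71°
|T| = 0.125 · 1 / (1.005) ≈ 0.12438
Gain = 20 log₁₀(0.12438) ≈ -18.10 dB
∠T = (0°) − (5.71°) = -5.71°

At ω = 400 rad/s:
pole (1 + j400·0.025) = 1 + j10 → |·| ≈ 10.05, ∠ ≈ 84.29°
|T| = 0.125 · 1 / (10.05) ≈ 0.012438
Gain = 20 log₁₀(0.012438) ≈ -38.10 dB
∠T = (0°) − (84.29°) = -84.29°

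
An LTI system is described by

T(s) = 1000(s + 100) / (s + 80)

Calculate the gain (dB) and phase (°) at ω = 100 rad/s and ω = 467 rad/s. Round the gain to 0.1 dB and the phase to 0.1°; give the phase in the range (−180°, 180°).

At s = jω = j100:
zero (s+100): 100 + j100 → |·| = √(100²+100²) = √20000 ≈ 141.42, ∠ = arctan(100/100) ≈ 45.00°
pole (s+80): 80 + j100 → |·| = √(80²+100²) = √16400 ≈ 128.06, ∠ = arctan(100/80) ≈ 51.34°
|T| = 1000 · 141.42 / 128.06 ≈ 1104.3
Gain = 20 log₁₀(1104.3) ≈ 60.86 dB
∠T = 45.00° − 51.34° = -6.34°

At s = jω = j467:
zero (s+100): 100 + j467 → |·| = √(100²+467²) = √228089 ≈ 477.59, ∠ = arctan(467/100) ≈ 77.91°
pole (s+80): 80 + j467 → |·| = √(80²+467²) = √224489 ≈ 473.8, ∠ = arctan(467/80) ≈ 80.28°
|T| = 1000 · 477.59 / 473.8 ≈ 1008
Gain = 20 log₁₀(1008) ≈ 60.07 dB
∠T = 77.91° − 80.28° = -2.37°

ω = 100: 60.9 dB, -6.3°; ω = 467: 60.1 dB, -2.4°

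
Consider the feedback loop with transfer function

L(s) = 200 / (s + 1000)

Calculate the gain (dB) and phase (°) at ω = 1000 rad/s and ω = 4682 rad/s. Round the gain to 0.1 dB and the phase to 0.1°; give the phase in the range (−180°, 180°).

Substitute s = j1000:
Numerator: 200 = 200 + j0
Denominator: (j1000) + 1000 = 1000 + j1000
|N| = √(200² + 0²) ≈ 200, ∠N ≈ 0.00°
|D| = √(1000² + 1000²) ≈ 1414.2, ∠D ≈ 45.00°
|L| = 200 / 1414.2 ≈ 0.14142
Gain = 20 log₁₀(0.14142) ≈ -16.99 dB
∠L = 0.00° − 45.00° = -45.00°

Substitute s = j4682:
Numerator: 200 = 200 + j0
Denominator: (j4682) + 1000 = 1000 + j4682
|N| = √(200² + 0²) ≈ 200, ∠N ≈ 0.00°
|D| = √(1000² + 4682²) ≈ 4787.6, ∠D ≈ 77.94°
|L| = 200 / 4787.6 ≈ 0.041775
Gain = 20 log₁₀(0.041775) ≈ -27.58 dB
∠L = 0.00° − 77.94° = -77.94°

ω = 1000: -17.0 dB, -45.0°; ω = 4682: -27.6 dB, -77.9°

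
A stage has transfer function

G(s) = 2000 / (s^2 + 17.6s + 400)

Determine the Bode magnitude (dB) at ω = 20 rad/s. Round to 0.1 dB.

15.1 dB

At s = jω = j20:
quadratic: (j20)² + 17.6·j20 + 400 = 0 + j352 → |·| ≈ 352, ∠ ≈ 90.00°
|G| = 2000 / 352 ≈ 5.6818
Gain = 20 log₁₀(5.6818) ≈ 15.09 dB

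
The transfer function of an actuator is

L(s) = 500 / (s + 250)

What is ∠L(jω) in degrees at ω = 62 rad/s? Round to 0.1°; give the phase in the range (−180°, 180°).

At s = jω = j62:
pole (s+250): 250 + j62 → |·| = √(250²+62²) = √66344 ≈ 257.57, ∠ = arctan(62/250) ≈ 13.93°
∠L = 0.00° − 13.93° = -13.93°

-13.9°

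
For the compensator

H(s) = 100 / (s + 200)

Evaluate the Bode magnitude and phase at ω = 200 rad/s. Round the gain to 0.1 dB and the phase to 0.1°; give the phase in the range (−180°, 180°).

At s = jω = j200:
pole (s+200): 200 + j200 → |·| = √(200²+200²) = √80000 ≈ 282.84, ∠ = arctan(200/200) ≈ 45.00°
|H| = 100 / 282.84 ≈ 0.35356
Gain = 20 log₁₀(0.35356) ≈ -9.03 dB
∠H = 0.00° − 45.00° = -45.00°

-9.0 dB, -45.0°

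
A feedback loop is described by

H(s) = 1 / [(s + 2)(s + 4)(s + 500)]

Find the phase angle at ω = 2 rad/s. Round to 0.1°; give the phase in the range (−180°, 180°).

At s = jω = j2:
pole (s+2): 2 + j2 → |·| = √(2²+2²) = √8 ≈ 2.8284, ∠ = arctan(2/2) ≈ 45.00°
pole (s+4): 4 + j2 → |·| = √(4²+2²) = √20 ≈ 4.4721, ∠ = arctan(2/4) ≈ 26.57°
pole (s+500): 500 + j2 → |·| = √(500²+2²) = √250004 ≈ 500, ∠ = arctan(2/500) ≈ 0.23°
∠H = 0.00° − 71.80° = -71.80°

-71.8°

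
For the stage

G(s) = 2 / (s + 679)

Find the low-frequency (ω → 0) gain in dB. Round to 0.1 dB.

-50.6 dB

G(0) = 2 / 679 ≈ 0.0029455
20 log₁₀(0.0029455) ≈ -50.62 dB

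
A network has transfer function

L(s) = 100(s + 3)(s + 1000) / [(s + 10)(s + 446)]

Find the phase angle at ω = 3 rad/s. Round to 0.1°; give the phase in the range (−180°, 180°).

At s = jω = j3:
zero (s+3): 3 + j3 → |·| = √(3²+3²) = √18 ≈ 4.2426, ∠ = arctan(3/3) ≈ 45.00°
zero (s+1000): 1000 + j3 → |·| = √(1000²+3²) = √1000009 ≈ 1000, ∠ = arctan(3/1000) ≈ 0.17°
pole (s+10): 10 + j3 → |·| = √(10²+3²) = √109 ≈ 10.44, ∠ = arctan(3/10) ≈ 16.70°
pole (s+446): 446 + j3 → |·| = √(446²+3²) = √198925 ≈ 446.01, ∠ = arctan(3/446) ≈ 0.39°
∠L = 45.17° − 17.09° = 28.08°

28.1°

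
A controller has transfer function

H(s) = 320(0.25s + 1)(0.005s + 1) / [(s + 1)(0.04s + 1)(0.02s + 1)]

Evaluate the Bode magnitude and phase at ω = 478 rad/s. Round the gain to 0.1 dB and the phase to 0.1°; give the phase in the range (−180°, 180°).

At ω = 478 rad/s:
zero (1 + j478·0.25) = 1 + j119.5 → |·| ≈ 119.5, ∠ ≈ 89.52°
zero (1 + j478·0.005) = 1 + j2.39 → |·| ≈ 2.5908, ∠ ≈ 67.30°
pole (1 + j478·1) = 1 + j478 → |·| ≈ 478, ∠ ≈ 89.88°
pole (1 + j478·0.04) = 1 + j19.12 → |·| ≈ 19.146, ∠ ≈ 87.01°
pole (1 + j478·0.02) = 1 + j9.56 → |·| ≈ 9.6122, ∠ ≈ 84.03°
|H| = 320 · 119.5 · 2.5908 / (478 · 19.146 · 9.6122) ≈ 1.1262
Gain = 20 log₁₀(1.1262) ≈ 1.03 dB
∠H = (89.52° + 67.30°) − (89.88° + 87.01° + 84.03°) = -104.10°

1.0 dB, -104.1°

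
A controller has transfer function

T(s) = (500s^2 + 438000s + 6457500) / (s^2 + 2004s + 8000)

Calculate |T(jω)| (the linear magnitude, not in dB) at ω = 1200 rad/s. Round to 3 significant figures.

Substitute s = j1200:
Numerator: 500(j1200)^2 + 438000(j1200) + 6457500 = -713542500 + j525600000
Denominator: (j1200)^2 + 2004(j1200) + 8000 = -1432000 + j2404800
|N| = √(713542500² + 525600000²) ≈ 8.8623e+08, ∠N ≈ 143.62°
|D| = √(1432000² + 2404800²) ≈ 2.7989e+06, ∠D ≈ 120.77°
|T| = 8.8623e+08 / 2.7989e+06 ≈ 316.64

317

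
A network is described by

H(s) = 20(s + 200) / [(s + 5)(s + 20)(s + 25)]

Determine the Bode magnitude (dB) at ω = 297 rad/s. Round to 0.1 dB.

At s = jω = j297:
zero (s+200): 200 + j297 → |·| = √(200²+297²) = √128209 ≈ 358.06, ∠ = arctan(297/200) ≈ 56.04°
pole (s+5): 5 + j297 → |·| = √(5²+297²) = √88234 ≈ 297.04, ∠ = arctan(297/5) ≈ 89.04°
pole (s+20): 20 + j297 → |·| = √(20²+297²) = √88609 ≈ 297.67, ∠ = arctan(297/20) ≈ 86.15°
pole (s+25): 25 + j297 → |·| = √(25²+297²) = √88834 ≈ 298.05, ∠ = arctan(297/25) ≈ 85.19°
|H| = 20 · 358.06 / 2.6354e+07 ≈ 0.00027173
Gain = 20 log₁₀(0.00027173) ≈ -71.32 dB

-71.3 dB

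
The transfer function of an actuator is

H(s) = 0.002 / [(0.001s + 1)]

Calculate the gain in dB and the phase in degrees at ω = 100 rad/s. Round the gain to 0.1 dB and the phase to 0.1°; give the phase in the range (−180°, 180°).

-54.0 dB, -5.7°

At ω = 100 rad/s:
pole (1 + j100·0.001) = 1 + j0.1 → |·| ≈ 1.005, ∠ ≈ 5.71°
|H| = 0.002 · 1 / (1.005) ≈ 0.00199
Gain = 20 log₁₀(0.00199) ≈ -54.02 dB
∠H = (0°) − (5.71°) = -5.71°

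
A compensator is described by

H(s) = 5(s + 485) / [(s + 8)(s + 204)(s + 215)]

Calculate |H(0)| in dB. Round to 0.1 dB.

H(0) = 5·485 / (8·204·215) ≈ 0.0069112
20 log₁₀(0.0069112) ≈ -43.21 dB

-43.2 dB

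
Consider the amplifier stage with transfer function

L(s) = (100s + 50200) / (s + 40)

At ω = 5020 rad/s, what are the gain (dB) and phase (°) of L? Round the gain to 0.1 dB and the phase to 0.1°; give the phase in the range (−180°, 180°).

Substitute s = j5020:
Numerator: 100(j5020) + 50200 = 50200 + j502000
Denominator: (j5020) + 40 = 40 + j5020
|N| = √(50200² + 502000²) ≈ 5.045e+05, ∠N ≈ 84.29°
|D| = √(40² + 5020²) ≈ 5020.2, ∠D ≈ 89.54°
|L| = 5.045e+05 / 5020.2 ≈ 100.49
Gain = 20 log₁₀(100.49) ≈ 40.04 dB
∠L = 84.29° − 89.54° = -5.25°

40.0 dB, -5.3°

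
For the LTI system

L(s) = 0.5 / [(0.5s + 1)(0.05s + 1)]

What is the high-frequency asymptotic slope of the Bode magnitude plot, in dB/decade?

Each pole contributes −20 dB/decade at high frequency; each zero contributes +20 dB/decade.
Net: 0 zero(s) − 2 pole(s) → -40 dB/decade.

-40 dB/decade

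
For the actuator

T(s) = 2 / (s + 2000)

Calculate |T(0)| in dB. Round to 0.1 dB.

-60.0 dB

T(0) = 2 / (2000) = 0.001
20 log₁₀(0.001) ≈ -60.00 dB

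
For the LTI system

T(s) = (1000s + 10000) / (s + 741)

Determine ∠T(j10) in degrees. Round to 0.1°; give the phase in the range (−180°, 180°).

Substitute s = j10:
Numerator: 1000(j10) + 10000 = 10000 + j10000
Denominator: (j10) + 741 = 741 + j10
|N| = √(10000² + 10000²) ≈ 14142, ∠N ≈ 45.00°
|D| = √(741² + 10²) ≈ 741.07, ∠D ≈ 0.77°
∠T = 45.00° − 0.77° = 44.23°

44.2°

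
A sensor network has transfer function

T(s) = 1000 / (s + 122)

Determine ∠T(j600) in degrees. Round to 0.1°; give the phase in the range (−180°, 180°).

Substitute s = j600:
Numerator: 1000 = 1000 + j0
Denominator: (j600) + 122 = 122 + j600
|N| = √(1000² + 0²) ≈ 1000, ∠N ≈ 0.00°
|D| = √(122² + 600²) ≈ 612.28, ∠D ≈ 78.51°
∠T = 0.00° − 78.51° = -78.51°

-78.5°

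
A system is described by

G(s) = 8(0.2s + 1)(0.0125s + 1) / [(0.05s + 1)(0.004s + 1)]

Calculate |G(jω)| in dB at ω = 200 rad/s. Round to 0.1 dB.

At ω = 200 rad/s:
zero (1 + j200·0.2) = 1 + j40 → |·| ≈ 40.012, ∠ ≈ 88.57°
zero (1 + j200·0.0125) = 1 + j2.5 → |·| ≈ 2.6926, ∠ ≈ 68.20°
pole (1 + j200·0.05) = 1 + j10 → |·| ≈ 10.05, ∠ ≈ 84.29°
pole (1 + j200·0.004) = 1 + j0.8 → |·| ≈ 1.2806, ∠ ≈ 38.66°
|G| = 8 · 40.012 · 2.6926 / (10.05 · 1.2806) ≈ 66.969
Gain = 20 log₁₀(66.969) ≈ 36.52 dB

36.5 dB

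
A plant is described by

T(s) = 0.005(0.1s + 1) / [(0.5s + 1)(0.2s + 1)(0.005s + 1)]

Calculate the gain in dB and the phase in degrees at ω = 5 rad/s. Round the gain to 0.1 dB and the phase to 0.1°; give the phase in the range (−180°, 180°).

-56.7 dB, -88.1°

At ω = 5 rad/s:
zero (1 + j5·0.1) = 1 + j0.5 → |·| ≈ 1.118, ∠ ≈ 26.57°
pole (1 + j5·0.5) = 1 + j2.5 → |·| ≈ 2.6926, ∠ ≈ 68.20°
pole (1 + j5·0.2) = 1 + j1 → |·| ≈ 1.4142, ∠ ≈ 45.00°
pole (1 + j5·0.005) = 1 + j0.025 → |·| ≈ 1.0003, ∠ ≈ 1.43°
|T| = 0.005 · 1.118 / (2.6926 · 1.4142 · 1.0003) ≈ 0.0014676
Gain = 20 log₁₀(0.0014676) ≈ -56.67 dB
∠T = (26.57°) − (68.20° + 45.00° + 1.43°) = -88.06°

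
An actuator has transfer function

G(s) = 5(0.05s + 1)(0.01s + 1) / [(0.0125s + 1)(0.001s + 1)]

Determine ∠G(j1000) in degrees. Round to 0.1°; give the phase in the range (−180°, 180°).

42.7°

At ω = 1000 rad/s:
zero (1 + j1000·0.05) = 1 + j50 → |·| ≈ 50.01, ∠ ≈ 88.85°
zero (1 + j1000·0.01) = 1 + j10 → |·| ≈ 10.05, ∠ ≈ 84.29°
pole (1 + j1000·0.0125) = 1 + j12.5 → |·| ≈ 12.54, ∠ ≈ 85.43°
pole (1 + j1000·0.001) = 1 + j1 → |·| ≈ 1.4142, ∠ ≈ 45.00°
∠G = (88.85° + 84.29°) − (85.43° + 45.00°) = 42.71°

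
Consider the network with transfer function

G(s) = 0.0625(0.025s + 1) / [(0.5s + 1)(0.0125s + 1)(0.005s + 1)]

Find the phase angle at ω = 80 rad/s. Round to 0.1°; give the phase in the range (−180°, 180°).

-91.9°

At ω = 80 rad/s:
zero (1 + j80·0.025) = 1 + j2 → |·| ≈ 2.2361, ∠ ≈ 63.43°
pole (1 + j80·0.5) = 1 + j40 → |·| ≈ 40.012, ∠ ≈ 88.57°
pole (1 + j80·0.0125) = 1 + j1 → |·| ≈ 1.4142, ∠ ≈ 45.00°
pole (1 + j80·0.005) = 1 + j0.4 → |·| ≈ 1.077, ∠ ≈ 21.80°
∠G = (63.43°) − (88.57° + 45.00° + 21.80°) = -91.94°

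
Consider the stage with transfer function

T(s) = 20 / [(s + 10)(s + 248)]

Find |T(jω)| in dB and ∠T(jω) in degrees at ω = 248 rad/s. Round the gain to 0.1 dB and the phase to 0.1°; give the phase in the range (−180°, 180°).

At s = jω = j248:
pole (s+10): 10 + j248 → |·| = √(10²+248²) = √61604 ≈ 248.2, ∠ = arctan(248/10) ≈ 87.69°
pole (s+248): 248 + j248 → |·| = √(248²+248²) = √123008 ≈ 350.72, ∠ = arctan(248/248) ≈ 45.00°
|T| = 20 / 87049 ≈ 0.00022976
Gain = 20 log₁₀(0.00022976) ≈ -72.77 dB
∠T = 0.00° − 132.69° = -132.69°

-72.8 dB, -132.7°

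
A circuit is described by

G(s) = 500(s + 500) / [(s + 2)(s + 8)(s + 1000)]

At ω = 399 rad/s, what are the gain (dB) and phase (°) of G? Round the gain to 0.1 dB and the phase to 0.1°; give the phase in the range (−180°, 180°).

At s = jω = j399:
zero (s+500): 500 + j399 → |·| = √(500²+399²) = √409201 ≈ 639.69, ∠ = arctan(399/500) ≈ 38.59°
pole (s+2): 2 + j399 → |·| = √(2²+399²) = √159205 ≈ 399.01, ∠ = arctan(399/2) ≈ 89.71°
pole (s+8): 8 + j399 → |·| = √(8²+399²) = √159265 ≈ 399.08, ∠ = arctan(399/8) ≈ 88.85°
pole (s+1000): 1000 + j399 → |·| = √(1000²+399²) = √1159201 ≈ 1076.7, ∠ = arctan(399/1000) ≈ 21.75°
|G| = 500 · 639.69 / 1.7145e+08 ≈ 0.0018655
Gain = 20 log₁₀(0.0018655) ≈ -54.58 dB
∠G = 38.59° − 200.31° = -161.72°

-54.6 dB, -161.7°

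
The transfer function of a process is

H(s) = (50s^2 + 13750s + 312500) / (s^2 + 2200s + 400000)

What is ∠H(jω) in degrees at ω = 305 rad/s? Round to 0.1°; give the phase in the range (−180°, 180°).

70.6°

Substitute s = j305:
Numerator: 50(j305)^2 + 13750(j305) + 312500 = -4338750 + j4193750
Denominator: (j305)^2 + 2200(j305) + 400000 = 306975 + j671000
|N| = √(4338750² + 4193750²) ≈ 6.0343e+06, ∠N ≈ 135.97°
|D| = √(306975² + 671000²) ≈ 7.3789e+05, ∠D ≈ 65.42°
∠H = 135.97° − 65.42° = 70.55°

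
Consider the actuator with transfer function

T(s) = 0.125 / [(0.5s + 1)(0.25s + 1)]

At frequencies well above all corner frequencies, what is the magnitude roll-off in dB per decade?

-40 dB/decade

Each pole contributes −20 dB/decade at high frequency; each zero contributes +20 dB/decade.
Net: 0 zero(s) − 2 pole(s) → -40 dB/decade.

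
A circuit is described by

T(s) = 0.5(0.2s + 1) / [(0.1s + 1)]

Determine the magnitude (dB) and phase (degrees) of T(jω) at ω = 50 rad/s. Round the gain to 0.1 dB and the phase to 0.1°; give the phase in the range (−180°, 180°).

At ω = 50 rad/s:
zero (1 + j50·0.2) = 1 + j10 → |·| ≈ 10.05, ∠ ≈ 84.29°
pole (1 + j50·0.1) = 1 + j5 → |·| ≈ 5.099, ∠ ≈ 78.69°
|T| = 0.5 · 10.05 / (5.099) ≈ 0.98549
Gain = 20 log₁₀(0.98549) ≈ -0.13 dB
∠T = (84.29°) − (78.69°) = 5.60°

-0.1 dB, 5.6°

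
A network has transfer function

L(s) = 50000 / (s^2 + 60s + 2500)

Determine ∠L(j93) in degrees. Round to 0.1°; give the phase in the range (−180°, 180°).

At s = jω = j93:
quadratic: (j93)² + 60·j93 + 2500 = -6149 + j5580 → |·| ≈ 8303.4, ∠ ≈ 137.78°
∠L = 0.00° − 137.78° = -137.78°

-137.8°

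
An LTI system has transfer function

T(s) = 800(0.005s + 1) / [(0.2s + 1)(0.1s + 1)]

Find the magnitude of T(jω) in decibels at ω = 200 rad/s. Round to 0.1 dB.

At ω = 200 rad/s:
zero (1 + j200·0.005) = 1 + j1 → |·| ≈ 1.4142, ∠ ≈ 45.00°
pole (1 + j200·0.2) = 1 + j40 → |·| ≈ 40.012, ∠ ≈ 88.57°
pole (1 + j200·0.1) = 1 + j20 → |·| ≈ 20.025, ∠ ≈ 87.14°
|T| = 800 · 1.4142 / (40.012 · 20.025) ≈ 1.412
Gain = 20 log₁₀(1.412) ≈ 3.00 dB

3.0 dB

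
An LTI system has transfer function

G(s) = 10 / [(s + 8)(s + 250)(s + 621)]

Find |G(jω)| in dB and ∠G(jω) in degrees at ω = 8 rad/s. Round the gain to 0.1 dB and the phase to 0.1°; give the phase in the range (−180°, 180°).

-104.9 dB, -47.6°

At s = jω = j8:
pole (s+8): 8 + j8 → |·| = √(8²+8²) = √128 ≈ 11.314, ∠ = arctan(8/8) ≈ 45.00°
pole (s+250): 250 + j8 → |·| = √(250²+8²) = √62564 ≈ 250.13, ∠ = arctan(8/250) ≈ 1.83°
pole (s+621): 621 + j8 → |·| = √(621²+8²) = √385705 ≈ 621.05, ∠ = arctan(8/621) ≈ 0.74°
|G| = 10 / 1.7576e+06 ≈ 5.6896e-06
Gain = 20 log₁₀(5.6896e-06) ≈ -104.90 dB
∠G = 0.00° − 47.57° = -47.57°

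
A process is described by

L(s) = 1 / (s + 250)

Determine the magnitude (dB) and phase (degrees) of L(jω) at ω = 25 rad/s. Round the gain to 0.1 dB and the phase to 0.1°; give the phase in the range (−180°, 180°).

-48.0 dB, -5.7°

Substitute s = j25:
Numerator: 1 = 1 + j0
Denominator: (j25) + 250 = 250 + j25
|N| = √(1² + 0²) ≈ 1, ∠N ≈ 0.00°
|D| = √(250² + 25²) ≈ 251.25, ∠D ≈ 5.71°
|L| = 1 / 251.25 ≈ 0.0039801
Gain = 20 log₁₀(0.0039801) ≈ -48.00 dB
∠L = 0.00° − 5.71° = -5.71°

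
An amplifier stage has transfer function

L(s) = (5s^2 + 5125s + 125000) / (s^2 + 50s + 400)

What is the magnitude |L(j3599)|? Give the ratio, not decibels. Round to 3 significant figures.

Substitute s = j3599:
Numerator: 5(j3599)^2 + 5125(j3599) + 125000 = -64639005 + j18444875
Denominator: (j3599)^2 + 50(j3599) + 400 = -12952401 + j179950
|N| = √(64639005² + 18444875²) ≈ 6.7219e+07, ∠N ≈ 164.07°
|D| = √(12952401² + 179950²) ≈ 1.2954e+07, ∠D ≈ 179.20°
|L| = 6.7219e+07 / 1.2954e+07 ≈ 5.1891

5.19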